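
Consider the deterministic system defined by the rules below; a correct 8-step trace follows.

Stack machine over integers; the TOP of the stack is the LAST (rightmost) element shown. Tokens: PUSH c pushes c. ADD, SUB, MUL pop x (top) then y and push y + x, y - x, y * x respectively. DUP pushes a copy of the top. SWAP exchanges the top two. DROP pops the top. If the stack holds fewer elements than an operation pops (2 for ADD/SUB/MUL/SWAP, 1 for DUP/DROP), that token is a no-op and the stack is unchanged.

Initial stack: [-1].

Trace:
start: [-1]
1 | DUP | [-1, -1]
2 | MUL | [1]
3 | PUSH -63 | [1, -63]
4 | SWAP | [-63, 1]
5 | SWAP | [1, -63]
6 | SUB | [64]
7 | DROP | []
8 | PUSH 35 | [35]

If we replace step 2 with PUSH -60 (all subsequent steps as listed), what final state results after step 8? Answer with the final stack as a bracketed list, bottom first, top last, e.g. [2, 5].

[-1, -1, 35]

(re-executing from step 2 with the substitution; state before step 2: [-1, -1])
2 | PUSH -60 | [-1, -1, -60]
3 | PUSH -63 | [-1, -1, -60, -63]
4 | SWAP | [-1, -1, -63, -60]
5 | SWAP | [-1, -1, -60, -63]
6 | SUB | [-1, -1, 3]
7 | DROP | [-1, -1]
8 | PUSH 35 | [-1, -1, 35]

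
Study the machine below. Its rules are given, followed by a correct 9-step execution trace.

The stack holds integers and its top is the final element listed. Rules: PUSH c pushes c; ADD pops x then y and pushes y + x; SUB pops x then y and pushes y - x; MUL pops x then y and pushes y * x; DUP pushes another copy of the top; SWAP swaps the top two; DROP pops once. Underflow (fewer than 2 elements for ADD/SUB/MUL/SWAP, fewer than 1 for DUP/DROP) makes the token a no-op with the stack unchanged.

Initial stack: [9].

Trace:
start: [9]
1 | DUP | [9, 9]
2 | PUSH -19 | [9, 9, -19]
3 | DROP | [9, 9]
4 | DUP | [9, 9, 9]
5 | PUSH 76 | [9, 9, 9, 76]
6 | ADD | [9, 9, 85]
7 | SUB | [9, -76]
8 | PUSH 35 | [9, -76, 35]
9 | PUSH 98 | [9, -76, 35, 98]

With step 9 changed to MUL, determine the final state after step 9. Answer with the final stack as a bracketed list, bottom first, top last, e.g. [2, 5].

[9, -2660]

(re-executing from step 9 with the substitution; state before step 9: [9, -76, 35])
9 | MUL | [9, -2660]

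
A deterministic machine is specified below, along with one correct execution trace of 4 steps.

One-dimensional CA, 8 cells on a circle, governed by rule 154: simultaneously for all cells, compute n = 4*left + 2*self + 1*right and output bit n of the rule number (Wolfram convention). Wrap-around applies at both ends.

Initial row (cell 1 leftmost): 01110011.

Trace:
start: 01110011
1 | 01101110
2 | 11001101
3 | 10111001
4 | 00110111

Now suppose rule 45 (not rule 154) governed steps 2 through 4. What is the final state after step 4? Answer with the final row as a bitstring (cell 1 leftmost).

11000010

(re-executing steps 2..4 under rule 45; state before step 2: 01101110)
2 | 01011000
3 | 01110011
4 | 11000010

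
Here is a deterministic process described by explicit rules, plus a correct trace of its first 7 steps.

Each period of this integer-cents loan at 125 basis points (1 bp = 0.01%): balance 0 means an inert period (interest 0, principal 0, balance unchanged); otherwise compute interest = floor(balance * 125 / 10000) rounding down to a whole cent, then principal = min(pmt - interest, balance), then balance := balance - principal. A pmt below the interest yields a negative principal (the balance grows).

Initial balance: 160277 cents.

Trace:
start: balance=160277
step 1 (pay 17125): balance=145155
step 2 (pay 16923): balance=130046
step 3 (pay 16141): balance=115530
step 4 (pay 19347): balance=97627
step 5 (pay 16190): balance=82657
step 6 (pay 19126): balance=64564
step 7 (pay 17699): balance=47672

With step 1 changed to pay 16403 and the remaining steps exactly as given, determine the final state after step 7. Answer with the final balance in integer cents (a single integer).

(re-executing from step 1 with the substitution; state before step 1: balance=160277)
step 1 (pay 16403): balance=145877
step 2 (pay 16923): balance=130777
step 3 (pay 16141): balance=116270
step 4 (pay 19347): balance=98376
step 5 (pay 16190): balance=83415
step 6 (pay 19126): balance=65331
step 7 (pay 17699): balance=48448

48448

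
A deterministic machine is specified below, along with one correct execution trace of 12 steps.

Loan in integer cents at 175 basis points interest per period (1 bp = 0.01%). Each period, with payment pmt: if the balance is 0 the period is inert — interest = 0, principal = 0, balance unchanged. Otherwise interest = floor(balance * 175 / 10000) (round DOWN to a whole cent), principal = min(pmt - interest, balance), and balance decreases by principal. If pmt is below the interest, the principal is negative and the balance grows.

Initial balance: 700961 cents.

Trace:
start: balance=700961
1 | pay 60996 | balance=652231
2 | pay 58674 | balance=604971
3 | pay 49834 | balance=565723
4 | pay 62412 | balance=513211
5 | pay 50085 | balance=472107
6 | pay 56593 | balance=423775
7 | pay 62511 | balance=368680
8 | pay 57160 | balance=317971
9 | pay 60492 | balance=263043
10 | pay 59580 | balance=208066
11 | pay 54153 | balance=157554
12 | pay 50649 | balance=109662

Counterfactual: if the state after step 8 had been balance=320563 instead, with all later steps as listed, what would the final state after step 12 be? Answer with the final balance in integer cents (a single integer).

112439

state after step 8 := balance=320563
9 | pay 60492 | balance=265680
10 | pay 59580 | balance=210749
11 | pay 54153 | balance=160284
12 | pay 50649 | balance=112439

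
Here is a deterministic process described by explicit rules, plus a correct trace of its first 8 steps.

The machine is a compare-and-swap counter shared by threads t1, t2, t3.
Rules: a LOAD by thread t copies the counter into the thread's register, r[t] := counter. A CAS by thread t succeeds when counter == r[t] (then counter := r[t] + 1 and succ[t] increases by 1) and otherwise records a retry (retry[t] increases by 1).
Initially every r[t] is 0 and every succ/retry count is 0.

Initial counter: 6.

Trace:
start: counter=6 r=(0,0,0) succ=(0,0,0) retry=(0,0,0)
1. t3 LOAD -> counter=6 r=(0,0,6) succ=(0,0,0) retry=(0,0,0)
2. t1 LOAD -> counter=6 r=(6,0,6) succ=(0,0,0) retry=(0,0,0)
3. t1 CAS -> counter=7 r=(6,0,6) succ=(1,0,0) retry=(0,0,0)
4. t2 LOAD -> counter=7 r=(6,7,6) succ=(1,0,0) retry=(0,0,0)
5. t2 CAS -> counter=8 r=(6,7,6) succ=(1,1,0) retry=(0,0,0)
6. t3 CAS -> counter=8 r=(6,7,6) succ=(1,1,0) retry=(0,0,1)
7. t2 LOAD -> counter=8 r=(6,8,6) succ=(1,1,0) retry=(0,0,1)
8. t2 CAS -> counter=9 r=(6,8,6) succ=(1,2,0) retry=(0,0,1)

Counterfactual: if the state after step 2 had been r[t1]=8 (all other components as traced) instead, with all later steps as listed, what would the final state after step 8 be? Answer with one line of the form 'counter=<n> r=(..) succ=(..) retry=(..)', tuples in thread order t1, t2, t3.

counter=8 r=(8,7,6) succ=(0,2,0) retry=(1,0,1)

state after step 2 := counter=6 r=(8,0,6) succ=(0,0,0) retry=(0,0,0)
3. t1 CAS -> counter=6 r=(8,0,6) succ=(0,0,0) retry=(1,0,0)
4. t2 LOAD -> counter=6 r=(8,6,6) succ=(0,0,0) retry=(1,0,0)
5. t2 CAS -> counter=7 r=(8,6,6) succ=(0,1,0) retry=(1,0,0)
6. t3 CAS -> counter=7 r=(8,6,6) succ=(0,1,0) retry=(1,0,1)
7. t2 LOAD -> counter=7 r=(8,7,6) succ=(0,1,0) retry=(1,0,1)
8. t2 CAS -> counter=8 r=(8,7,6) succ=(0,2,0) retry=(1,0,1)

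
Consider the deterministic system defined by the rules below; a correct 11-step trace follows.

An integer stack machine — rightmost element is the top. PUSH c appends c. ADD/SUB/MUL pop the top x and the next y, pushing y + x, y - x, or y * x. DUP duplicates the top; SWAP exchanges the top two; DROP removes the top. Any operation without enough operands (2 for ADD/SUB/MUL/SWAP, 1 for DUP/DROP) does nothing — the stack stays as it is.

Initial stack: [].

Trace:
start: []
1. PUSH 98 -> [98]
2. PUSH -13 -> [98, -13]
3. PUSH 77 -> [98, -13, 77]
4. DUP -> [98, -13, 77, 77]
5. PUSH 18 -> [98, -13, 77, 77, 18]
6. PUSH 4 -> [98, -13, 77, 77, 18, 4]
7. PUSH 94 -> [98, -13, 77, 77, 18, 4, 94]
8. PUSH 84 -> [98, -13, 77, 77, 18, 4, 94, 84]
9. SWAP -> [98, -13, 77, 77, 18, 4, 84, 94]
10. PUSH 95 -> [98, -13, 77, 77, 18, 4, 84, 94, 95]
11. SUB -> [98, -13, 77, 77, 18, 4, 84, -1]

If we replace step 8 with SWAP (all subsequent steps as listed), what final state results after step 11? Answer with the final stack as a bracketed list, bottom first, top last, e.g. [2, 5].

[98, -13, 77, 77, 18, 4, -1]

(re-executing from step 8 with the substitution; state before step 8: [98, -13, 77, 77, 18, 4, 94])
8. SWAP -> [98, -13, 77, 77, 18, 94, 4]
9. SWAP -> [98, -13, 77, 77, 18, 4, 94]
10. PUSH 95 -> [98, -13, 77, 77, 18, 4, 94, 95]
11. SUB -> [98, -13, 77, 77, 18, 4, -1]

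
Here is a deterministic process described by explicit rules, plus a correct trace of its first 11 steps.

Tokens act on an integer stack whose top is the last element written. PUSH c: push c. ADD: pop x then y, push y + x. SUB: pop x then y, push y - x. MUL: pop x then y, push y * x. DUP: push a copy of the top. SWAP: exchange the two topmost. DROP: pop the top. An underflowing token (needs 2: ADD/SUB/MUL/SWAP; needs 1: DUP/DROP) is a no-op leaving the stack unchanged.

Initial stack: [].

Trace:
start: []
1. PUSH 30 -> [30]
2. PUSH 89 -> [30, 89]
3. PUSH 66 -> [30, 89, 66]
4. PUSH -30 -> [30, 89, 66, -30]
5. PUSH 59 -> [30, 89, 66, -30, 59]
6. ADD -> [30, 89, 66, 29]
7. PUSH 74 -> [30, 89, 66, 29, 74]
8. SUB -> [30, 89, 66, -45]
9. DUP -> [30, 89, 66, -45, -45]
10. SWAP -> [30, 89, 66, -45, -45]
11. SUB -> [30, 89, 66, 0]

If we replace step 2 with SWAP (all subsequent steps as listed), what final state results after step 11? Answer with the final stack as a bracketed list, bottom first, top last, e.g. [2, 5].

(re-executing from step 2 with the substitution; state before step 2: [30])
2. SWAP -> [30]
3. PUSH 66 -> [30, 66]
4. PUSH -30 -> [30, 66, -30]
5. PUSH 59 -> [30, 66, -30, 59]
6. ADD -> [30, 66, 29]
7. PUSH 74 -> [30, 66, 29, 74]
8. SUB -> [30, 66, -45]
9. DUP -> [30, 66, -45, -45]
10. SWAP -> [30, 66, -45, -45]
11. SUB -> [30, 66, 0]

[30, 66, 0]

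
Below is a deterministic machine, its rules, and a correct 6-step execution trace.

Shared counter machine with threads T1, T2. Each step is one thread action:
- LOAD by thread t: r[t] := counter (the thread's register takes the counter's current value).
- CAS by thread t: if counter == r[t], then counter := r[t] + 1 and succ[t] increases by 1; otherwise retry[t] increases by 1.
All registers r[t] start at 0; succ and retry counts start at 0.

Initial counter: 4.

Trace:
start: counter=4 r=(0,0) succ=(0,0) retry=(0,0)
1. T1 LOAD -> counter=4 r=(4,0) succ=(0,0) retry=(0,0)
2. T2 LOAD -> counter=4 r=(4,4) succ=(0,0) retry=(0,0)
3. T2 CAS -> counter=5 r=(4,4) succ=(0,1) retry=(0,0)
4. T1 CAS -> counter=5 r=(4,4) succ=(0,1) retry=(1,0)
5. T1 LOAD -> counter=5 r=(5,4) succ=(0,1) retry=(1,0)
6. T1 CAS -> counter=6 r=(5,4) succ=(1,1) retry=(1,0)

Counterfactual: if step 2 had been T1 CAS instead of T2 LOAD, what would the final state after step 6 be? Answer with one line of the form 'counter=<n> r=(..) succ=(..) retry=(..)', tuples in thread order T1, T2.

counter=6 r=(5,0) succ=(2,0) retry=(1,1)

(re-executing from step 2 with the substitution; state before step 2: counter=4 r=(4,0) succ=(0,0) retry=(0,0))
2. T1 CAS -> counter=5 r=(4,0) succ=(1,0) retry=(0,0)
3. T2 CAS -> counter=5 r=(4,0) succ=(1,0) retry=(0,1)
4. T1 CAS -> counter=5 r=(4,0) succ=(1,0) retry=(1,1)
5. T1 LOAD -> counter=5 r=(5,0) succ=(1,0) retry=(1,1)
6. T1 CAS -> counter=6 r=(5,0) succ=(2,0) retry=(1,1)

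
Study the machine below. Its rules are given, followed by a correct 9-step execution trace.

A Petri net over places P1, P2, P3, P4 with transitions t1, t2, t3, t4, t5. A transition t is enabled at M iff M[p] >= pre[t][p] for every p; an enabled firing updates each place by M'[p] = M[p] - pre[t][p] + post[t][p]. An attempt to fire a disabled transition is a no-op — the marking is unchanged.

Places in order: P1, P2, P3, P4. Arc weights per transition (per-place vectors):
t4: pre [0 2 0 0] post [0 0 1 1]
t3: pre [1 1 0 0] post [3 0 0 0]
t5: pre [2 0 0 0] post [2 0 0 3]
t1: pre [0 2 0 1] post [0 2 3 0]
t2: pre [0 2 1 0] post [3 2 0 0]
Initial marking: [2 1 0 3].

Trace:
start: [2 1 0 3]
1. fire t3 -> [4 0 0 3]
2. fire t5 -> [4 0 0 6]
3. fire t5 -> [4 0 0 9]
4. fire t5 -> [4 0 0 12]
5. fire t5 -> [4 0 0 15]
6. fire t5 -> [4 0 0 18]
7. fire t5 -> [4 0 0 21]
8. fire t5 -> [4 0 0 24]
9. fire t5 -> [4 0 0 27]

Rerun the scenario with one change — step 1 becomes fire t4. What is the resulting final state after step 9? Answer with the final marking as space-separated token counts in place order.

2 1 0 27

(re-executing from step 1 with the substitution; state before step 1: [2 1 0 3])
1. fire t4 -> [2 1 0 3]
2. fire t5 -> [2 1 0 6]
3. fire t5 -> [2 1 0 9]
4. fire t5 -> [2 1 0 12]
5. fire t5 -> [2 1 0 15]
6. fire t5 -> [2 1 0 18]
7. fire t5 -> [2 1 0 21]
8. fire t5 -> [2 1 0 24]
9. fire t5 -> [2 1 0 27]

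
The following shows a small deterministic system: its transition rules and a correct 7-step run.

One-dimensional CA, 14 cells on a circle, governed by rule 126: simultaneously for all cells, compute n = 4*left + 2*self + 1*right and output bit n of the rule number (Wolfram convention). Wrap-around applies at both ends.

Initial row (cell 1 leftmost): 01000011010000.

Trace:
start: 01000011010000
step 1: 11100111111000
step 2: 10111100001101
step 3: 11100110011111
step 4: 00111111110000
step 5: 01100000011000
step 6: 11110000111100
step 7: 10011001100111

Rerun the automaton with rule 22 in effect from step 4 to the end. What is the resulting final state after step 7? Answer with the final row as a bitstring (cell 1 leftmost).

10000110000100

(re-executing steps 4..7 under rule 22; state before step 4: 11100110011111)
step 4: 00011001100000
step 5: 00100110010000
step 6: 01111001111000
step 7: 10000110000100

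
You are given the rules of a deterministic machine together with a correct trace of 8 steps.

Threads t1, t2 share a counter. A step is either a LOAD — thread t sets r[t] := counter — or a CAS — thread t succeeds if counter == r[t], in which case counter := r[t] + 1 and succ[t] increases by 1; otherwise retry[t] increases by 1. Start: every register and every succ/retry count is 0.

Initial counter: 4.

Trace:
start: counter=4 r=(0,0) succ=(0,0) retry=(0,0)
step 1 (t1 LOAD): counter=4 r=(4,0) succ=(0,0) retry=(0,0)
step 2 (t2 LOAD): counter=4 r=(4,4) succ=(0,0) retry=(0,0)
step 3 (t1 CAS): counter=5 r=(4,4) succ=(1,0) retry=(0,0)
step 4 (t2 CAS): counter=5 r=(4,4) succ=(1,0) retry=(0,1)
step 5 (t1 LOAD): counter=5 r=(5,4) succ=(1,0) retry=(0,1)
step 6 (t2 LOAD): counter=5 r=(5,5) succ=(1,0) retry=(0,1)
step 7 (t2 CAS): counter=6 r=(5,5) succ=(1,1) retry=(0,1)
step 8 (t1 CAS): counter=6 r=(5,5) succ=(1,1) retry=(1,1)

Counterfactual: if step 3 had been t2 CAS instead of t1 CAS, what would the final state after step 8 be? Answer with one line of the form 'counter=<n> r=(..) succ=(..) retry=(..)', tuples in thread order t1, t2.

counter=6 r=(5,5) succ=(0,2) retry=(1,1)

(re-executing from step 3 with the substitution; state before step 3: counter=4 r=(4,4) succ=(0,0) retry=(0,0))
step 3 (t2 CAS): counter=5 r=(4,4) succ=(0,1) retry=(0,0)
step 4 (t2 CAS): counter=5 r=(4,4) succ=(0,1) retry=(0,1)
step 5 (t1 LOAD): counter=5 r=(5,4) succ=(0,1) retry=(0,1)
step 6 (t2 LOAD): counter=5 r=(5,5) succ=(0,1) retry=(0,1)
step 7 (t2 CAS): counter=6 r=(5,5) succ=(0,2) retry=(0,1)
step 8 (t1 CAS): counter=6 r=(5,5) succ=(0,2) retry=(1,1)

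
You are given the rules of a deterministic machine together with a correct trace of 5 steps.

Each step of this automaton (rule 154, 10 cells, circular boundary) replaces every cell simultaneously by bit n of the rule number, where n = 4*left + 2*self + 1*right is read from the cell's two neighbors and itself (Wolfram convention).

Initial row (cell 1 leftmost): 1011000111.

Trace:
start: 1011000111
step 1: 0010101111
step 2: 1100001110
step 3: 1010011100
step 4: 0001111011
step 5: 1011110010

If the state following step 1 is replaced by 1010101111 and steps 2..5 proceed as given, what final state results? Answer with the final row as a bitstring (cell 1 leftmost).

state after step 1 := 1010101111
step 2: 0000001111
step 3: 1000011110
step 4: 0100111100
step 5: 1011111010

1011111010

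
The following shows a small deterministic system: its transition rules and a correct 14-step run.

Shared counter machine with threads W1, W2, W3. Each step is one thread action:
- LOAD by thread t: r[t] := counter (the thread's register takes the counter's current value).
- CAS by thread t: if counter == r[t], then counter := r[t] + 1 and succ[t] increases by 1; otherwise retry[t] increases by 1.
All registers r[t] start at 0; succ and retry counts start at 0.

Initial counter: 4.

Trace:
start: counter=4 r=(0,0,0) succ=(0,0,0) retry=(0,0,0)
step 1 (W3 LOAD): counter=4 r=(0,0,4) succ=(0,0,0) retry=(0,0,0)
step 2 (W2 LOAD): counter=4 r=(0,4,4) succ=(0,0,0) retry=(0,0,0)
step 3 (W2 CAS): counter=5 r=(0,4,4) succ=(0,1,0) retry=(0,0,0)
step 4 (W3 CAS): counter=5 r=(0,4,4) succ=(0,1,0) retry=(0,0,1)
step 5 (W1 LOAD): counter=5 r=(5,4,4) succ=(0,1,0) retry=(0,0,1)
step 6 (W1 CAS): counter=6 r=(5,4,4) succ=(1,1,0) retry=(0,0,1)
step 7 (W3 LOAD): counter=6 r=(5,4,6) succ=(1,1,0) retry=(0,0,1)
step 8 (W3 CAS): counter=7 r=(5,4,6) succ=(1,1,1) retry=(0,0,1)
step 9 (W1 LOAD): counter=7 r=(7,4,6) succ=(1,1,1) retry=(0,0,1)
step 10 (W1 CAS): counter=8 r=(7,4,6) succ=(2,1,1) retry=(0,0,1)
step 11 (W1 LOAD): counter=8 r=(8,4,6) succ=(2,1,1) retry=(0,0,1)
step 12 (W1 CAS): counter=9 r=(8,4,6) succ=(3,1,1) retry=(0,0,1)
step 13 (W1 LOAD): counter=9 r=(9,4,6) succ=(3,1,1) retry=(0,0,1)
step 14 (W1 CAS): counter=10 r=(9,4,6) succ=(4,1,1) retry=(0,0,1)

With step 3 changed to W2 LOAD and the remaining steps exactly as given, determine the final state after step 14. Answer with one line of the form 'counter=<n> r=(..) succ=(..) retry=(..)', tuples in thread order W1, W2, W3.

counter=10 r=(9,4,6) succ=(4,0,2) retry=(0,0,0)

(re-executing from step 3 with the substitution; state before step 3: counter=4 r=(0,4,4) succ=(0,0,0) retry=(0,0,0))
step 3 (W2 LOAD): counter=4 r=(0,4,4) succ=(0,0,0) retry=(0,0,0)
step 4 (W3 CAS): counter=5 r=(0,4,4) succ=(0,0,1) retry=(0,0,0)
step 5 (W1 LOAD): counter=5 r=(5,4,4) succ=(0,0,1) retry=(0,0,0)
step 6 (W1 CAS): counter=6 r=(5,4,4) succ=(1,0,1) retry=(0,0,0)
step 7 (W3 LOAD): counter=6 r=(5,4,6) succ=(1,0,1) retry=(0,0,0)
step 8 (W3 CAS): counter=7 r=(5,4,6) succ=(1,0,2) retry=(0,0,0)
step 9 (W1 LOAD): counter=7 r=(7,4,6) succ=(1,0,2) retry=(0,0,0)
step 10 (W1 CAS): counter=8 r=(7,4,6) succ=(2,0,2) retry=(0,0,0)
step 11 (W1 LOAD): counter=8 r=(8,4,6) succ=(2,0,2) retry=(0,0,0)
step 12 (W1 CAS): counter=9 r=(8,4,6) succ=(3,0,2) retry=(0,0,0)
step 13 (W1 LOAD): counter=9 r=(9,4,6) succ=(3,0,2) retry=(0,0,0)
step 14 (W1 CAS): counter=10 r=(9,4,6) succ=(4,0,2) retry=(0,0,0)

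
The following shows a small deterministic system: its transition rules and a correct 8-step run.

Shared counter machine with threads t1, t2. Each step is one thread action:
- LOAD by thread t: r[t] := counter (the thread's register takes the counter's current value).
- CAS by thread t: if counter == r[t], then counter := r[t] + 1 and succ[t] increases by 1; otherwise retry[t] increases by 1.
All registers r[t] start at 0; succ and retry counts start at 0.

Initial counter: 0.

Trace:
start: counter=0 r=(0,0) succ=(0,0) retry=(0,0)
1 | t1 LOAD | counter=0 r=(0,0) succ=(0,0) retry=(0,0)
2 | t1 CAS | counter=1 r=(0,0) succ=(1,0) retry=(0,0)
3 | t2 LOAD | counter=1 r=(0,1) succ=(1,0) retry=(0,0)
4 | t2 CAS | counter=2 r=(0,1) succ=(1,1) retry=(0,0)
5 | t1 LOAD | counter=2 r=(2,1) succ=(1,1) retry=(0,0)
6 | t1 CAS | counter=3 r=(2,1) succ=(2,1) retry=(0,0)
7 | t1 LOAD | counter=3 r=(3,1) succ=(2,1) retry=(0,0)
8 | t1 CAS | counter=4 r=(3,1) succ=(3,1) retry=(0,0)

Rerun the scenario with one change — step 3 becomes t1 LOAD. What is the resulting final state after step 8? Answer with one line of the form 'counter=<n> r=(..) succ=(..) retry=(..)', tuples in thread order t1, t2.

(re-executing from step 3 with the substitution; state before step 3: counter=1 r=(0,0) succ=(1,0) retry=(0,0))
3 | t1 LOAD | counter=1 r=(1,0) succ=(1,0) retry=(0,0)
4 | t2 CAS | counter=1 r=(1,0) succ=(1,0) retry=(0,1)
5 | t1 LOAD | counter=1 r=(1,0) succ=(1,0) retry=(0,1)
6 | t1 CAS | counter=2 r=(1,0) succ=(2,0) retry=(0,1)
7 | t1 LOAD | counter=2 r=(2,0) succ=(2,0) retry=(0,1)
8 | t1 CAS | counter=3 r=(2,0) succ=(3,0) retry=(0,1)

counter=3 r=(2,0) succ=(3,0) retry=(0,1)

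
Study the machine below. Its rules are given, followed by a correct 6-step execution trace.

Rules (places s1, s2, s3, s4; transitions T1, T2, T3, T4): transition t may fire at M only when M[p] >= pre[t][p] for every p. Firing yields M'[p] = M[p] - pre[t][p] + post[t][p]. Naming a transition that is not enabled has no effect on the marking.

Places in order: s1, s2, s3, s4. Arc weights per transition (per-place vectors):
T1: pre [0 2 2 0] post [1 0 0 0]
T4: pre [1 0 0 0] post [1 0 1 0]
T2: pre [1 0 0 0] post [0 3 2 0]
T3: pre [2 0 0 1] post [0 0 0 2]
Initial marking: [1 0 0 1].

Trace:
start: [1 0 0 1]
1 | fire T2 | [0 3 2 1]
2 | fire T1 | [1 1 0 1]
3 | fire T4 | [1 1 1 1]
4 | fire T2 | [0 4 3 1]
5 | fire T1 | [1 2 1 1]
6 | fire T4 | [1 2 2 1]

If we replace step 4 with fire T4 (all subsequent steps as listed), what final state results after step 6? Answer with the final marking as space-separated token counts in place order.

(re-executing from step 4 with the substitution; state before step 4: [1 1 1 1])
4 | fire T4 | [1 1 2 1]
5 | fire T1 | [1 1 2 1]
6 | fire T4 | [1 1 3 1]

1 1 3 1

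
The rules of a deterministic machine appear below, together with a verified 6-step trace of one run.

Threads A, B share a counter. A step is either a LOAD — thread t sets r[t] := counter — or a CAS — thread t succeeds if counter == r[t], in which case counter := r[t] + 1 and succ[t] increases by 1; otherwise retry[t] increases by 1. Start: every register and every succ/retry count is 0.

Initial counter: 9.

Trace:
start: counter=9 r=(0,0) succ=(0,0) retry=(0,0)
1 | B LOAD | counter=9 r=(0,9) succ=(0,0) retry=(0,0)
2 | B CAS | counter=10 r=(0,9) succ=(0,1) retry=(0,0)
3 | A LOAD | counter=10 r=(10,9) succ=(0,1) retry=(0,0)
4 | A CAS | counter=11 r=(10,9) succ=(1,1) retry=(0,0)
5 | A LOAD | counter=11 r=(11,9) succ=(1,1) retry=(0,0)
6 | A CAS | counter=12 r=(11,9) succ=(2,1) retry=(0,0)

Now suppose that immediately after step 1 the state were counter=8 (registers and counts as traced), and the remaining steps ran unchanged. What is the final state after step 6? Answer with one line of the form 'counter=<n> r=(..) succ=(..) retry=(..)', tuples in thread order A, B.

state after step 1 := counter=8 r=(0,9) succ=(0,0) retry=(0,0)
2 | B CAS | counter=8 r=(0,9) succ=(0,0) retry=(0,1)
3 | A LOAD | counter=8 r=(8,9) succ=(0,0) retry=(0,1)
4 | A CAS | counter=9 r=(8,9) succ=(1,0) retry=(0,1)
5 | A LOAD | counter=9 r=(9,9) succ=(1,0) retry=(0,1)
6 | A CAS | counter=10 r=(9,9) succ=(2,0) retry=(0,1)

counter=10 r=(9,9) succ=(2,0) retry=(0,1)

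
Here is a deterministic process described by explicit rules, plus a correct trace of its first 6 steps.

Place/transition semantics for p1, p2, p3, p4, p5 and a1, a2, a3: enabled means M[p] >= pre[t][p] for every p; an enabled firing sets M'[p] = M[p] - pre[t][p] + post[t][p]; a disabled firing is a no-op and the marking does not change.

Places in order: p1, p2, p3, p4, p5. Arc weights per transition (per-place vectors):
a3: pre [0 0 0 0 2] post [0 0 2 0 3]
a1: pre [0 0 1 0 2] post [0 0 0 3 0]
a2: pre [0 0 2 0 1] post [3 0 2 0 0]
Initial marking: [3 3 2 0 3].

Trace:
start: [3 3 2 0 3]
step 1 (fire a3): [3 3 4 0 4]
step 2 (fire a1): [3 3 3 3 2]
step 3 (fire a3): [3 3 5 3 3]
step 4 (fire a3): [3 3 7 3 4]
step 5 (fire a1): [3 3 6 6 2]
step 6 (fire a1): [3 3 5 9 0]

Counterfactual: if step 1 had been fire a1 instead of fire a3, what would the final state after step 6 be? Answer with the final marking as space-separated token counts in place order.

(re-executing from step 1 with the substitution; state before step 1: [3 3 2 0 3])
step 1 (fire a1): [3 3 1 3 1]
step 2 (fire a1): [3 3 1 3 1]
step 3 (fire a3): [3 3 1 3 1]
step 4 (fire a3): [3 3 1 3 1]
step 5 (fire a1): [3 3 1 3 1]
step 6 (fire a1): [3 3 1 3 1]

3 3 1 3 1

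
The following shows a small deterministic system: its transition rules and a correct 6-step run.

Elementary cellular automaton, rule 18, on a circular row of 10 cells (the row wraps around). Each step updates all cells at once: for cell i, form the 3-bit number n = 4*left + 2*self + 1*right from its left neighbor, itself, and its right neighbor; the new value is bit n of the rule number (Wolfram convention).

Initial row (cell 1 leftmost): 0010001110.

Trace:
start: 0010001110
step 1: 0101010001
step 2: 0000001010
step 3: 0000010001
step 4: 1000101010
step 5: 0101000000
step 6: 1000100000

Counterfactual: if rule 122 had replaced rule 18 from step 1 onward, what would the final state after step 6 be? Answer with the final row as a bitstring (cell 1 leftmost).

1000111111

(re-executing steps 1..6 under rule 122; state before step 1: 0010001110)
step 1: 0101011011
step 2: 1010111111
step 3: 1101100000
step 4: 1111110001
step 5: 0000011011
step 6: 1000111111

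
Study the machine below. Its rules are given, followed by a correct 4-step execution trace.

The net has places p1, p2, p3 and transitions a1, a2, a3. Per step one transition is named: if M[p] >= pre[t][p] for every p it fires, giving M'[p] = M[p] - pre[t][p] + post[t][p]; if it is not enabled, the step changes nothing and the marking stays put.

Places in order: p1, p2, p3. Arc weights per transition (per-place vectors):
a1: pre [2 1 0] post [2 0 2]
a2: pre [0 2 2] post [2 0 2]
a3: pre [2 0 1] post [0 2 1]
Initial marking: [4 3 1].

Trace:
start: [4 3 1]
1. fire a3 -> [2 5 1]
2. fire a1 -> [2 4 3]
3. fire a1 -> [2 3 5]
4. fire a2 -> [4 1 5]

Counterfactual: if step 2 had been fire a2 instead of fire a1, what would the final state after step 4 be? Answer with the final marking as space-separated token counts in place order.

(re-executing from step 2 with the substitution; state before step 2: [2 5 1])
2. fire a2 -> [2 5 1]
3. fire a1 -> [2 4 3]
4. fire a2 -> [4 2 3]

4 2 3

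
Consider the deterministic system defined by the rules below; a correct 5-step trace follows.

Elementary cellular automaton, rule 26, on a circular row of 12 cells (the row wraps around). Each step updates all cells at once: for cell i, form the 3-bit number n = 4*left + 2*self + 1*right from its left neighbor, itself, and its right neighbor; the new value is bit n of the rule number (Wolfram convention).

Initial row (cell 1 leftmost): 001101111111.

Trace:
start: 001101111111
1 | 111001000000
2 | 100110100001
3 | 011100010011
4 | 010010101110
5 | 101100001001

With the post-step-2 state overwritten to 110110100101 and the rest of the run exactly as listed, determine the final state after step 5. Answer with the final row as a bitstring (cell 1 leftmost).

state after step 2 := 110110100101
3 | 000100011001
4 | 101010110110
5 | 000000100100

000000100100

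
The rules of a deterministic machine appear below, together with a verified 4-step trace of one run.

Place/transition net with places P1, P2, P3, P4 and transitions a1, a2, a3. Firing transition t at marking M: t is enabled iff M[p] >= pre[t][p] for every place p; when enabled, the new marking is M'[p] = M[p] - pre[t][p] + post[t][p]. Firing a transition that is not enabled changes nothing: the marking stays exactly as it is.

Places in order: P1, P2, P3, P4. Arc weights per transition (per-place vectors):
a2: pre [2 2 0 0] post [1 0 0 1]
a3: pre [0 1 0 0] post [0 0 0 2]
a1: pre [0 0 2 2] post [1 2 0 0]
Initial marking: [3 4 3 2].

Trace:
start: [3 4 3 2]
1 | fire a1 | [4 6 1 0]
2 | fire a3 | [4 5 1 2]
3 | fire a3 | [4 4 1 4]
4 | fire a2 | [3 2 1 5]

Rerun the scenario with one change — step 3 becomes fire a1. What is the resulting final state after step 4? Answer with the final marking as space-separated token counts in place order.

(re-executing from step 3 with the substitution; state before step 3: [4 5 1 2])
3 | fire a1 | [4 5 1 2]
4 | fire a2 | [3 3 1 3]

3 3 1 3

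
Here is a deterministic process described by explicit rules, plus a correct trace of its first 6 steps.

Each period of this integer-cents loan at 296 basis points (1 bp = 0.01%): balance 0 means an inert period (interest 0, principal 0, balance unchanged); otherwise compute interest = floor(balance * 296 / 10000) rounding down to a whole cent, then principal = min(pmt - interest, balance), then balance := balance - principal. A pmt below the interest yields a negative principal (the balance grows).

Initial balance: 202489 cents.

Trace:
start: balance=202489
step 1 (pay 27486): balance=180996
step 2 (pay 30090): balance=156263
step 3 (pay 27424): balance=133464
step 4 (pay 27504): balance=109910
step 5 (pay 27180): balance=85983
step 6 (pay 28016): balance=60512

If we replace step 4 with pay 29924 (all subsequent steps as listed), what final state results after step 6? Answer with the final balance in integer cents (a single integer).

57946

(re-executing from step 4 with the substitution; state before step 4: balance=133464)
step 4 (pay 29924): balance=107490
step 5 (pay 27180): balance=83491
step 6 (pay 28016): balance=57946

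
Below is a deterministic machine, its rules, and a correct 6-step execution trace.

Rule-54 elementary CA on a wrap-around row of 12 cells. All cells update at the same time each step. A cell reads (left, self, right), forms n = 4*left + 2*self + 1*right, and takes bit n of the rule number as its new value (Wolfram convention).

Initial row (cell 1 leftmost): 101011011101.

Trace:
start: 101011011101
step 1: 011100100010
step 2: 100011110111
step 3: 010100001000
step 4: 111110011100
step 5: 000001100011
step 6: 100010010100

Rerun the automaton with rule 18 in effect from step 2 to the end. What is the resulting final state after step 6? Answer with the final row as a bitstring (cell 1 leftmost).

000000100010

(re-executing steps 2..6 under rule 18; state before step 2: 011100100010)
step 2: 100011010101
step 3: 010100000000
step 4: 100010000000
step 5: 010101000001
step 6: 000000100010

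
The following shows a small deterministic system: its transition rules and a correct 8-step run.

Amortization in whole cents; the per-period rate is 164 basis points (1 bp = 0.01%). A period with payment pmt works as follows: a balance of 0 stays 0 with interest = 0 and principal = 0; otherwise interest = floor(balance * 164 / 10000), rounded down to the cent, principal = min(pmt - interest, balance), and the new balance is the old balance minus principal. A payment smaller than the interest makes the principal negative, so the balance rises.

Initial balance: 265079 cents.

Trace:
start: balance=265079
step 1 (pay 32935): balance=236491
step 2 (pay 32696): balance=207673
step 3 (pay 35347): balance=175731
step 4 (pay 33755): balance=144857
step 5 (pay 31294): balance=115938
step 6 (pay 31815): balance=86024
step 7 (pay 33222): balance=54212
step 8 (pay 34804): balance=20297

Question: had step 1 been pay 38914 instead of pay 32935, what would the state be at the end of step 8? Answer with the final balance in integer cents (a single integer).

13597

(re-executing from step 1 with the substitution; state before step 1: balance=265079)
step 1 (pay 38914): balance=230512
step 2 (pay 32696): balance=201596
step 3 (pay 35347): balance=169555
step 4 (pay 33755): balance=138580
step 5 (pay 31294): balance=109558
step 6 (pay 31815): balance=79539
step 7 (pay 33222): balance=47621
step 8 (pay 34804): balance=13597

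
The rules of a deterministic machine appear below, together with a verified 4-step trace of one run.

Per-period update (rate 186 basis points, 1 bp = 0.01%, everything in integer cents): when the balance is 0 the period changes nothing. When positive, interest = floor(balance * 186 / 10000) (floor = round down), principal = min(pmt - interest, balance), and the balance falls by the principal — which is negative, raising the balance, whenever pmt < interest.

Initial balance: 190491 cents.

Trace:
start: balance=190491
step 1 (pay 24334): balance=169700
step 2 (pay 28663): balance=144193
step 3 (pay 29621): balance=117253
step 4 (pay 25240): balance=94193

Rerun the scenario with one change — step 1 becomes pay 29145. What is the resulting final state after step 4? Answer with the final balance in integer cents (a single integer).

89109

(re-executing from step 1 with the substitution; state before step 1: balance=190491)
step 1 (pay 29145): balance=164889
step 2 (pay 28663): balance=139292
step 3 (pay 29621): balance=112261
step 4 (pay 25240): balance=89109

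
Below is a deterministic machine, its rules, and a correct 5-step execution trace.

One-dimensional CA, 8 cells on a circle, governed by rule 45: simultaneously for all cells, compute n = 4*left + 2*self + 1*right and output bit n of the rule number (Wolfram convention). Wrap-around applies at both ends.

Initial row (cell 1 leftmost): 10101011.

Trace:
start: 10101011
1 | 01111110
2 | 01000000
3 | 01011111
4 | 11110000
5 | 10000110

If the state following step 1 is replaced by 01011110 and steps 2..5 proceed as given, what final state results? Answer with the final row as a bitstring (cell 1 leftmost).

state after step 1 := 01011110
2 | 01110000
3 | 01000111
4 | 11010100
5 | 10111100

10111100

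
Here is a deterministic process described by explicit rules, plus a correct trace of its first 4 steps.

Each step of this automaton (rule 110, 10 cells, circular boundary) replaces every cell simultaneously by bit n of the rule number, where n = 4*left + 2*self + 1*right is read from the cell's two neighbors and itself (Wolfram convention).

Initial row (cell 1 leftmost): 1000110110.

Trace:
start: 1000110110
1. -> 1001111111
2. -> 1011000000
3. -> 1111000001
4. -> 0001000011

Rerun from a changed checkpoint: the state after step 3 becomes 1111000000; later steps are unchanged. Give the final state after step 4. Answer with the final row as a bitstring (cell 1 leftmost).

1001000001

state after step 3 := 1111000000
4. -> 1001000001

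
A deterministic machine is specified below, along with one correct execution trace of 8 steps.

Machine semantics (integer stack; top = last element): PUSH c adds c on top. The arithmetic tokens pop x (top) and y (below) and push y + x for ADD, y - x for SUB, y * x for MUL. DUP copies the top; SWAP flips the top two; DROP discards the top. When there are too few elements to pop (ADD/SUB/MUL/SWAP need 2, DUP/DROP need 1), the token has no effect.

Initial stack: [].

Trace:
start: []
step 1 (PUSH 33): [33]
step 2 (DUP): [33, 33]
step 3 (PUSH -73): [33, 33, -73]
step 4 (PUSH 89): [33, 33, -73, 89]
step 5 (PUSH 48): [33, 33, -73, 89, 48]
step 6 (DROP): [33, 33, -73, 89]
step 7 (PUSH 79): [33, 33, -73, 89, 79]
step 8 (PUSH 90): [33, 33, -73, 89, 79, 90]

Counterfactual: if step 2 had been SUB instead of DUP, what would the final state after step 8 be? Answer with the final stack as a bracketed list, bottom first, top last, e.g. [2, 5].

[33, -73, 89, 79, 90]

(re-executing from step 2 with the substitution; state before step 2: [33])
step 2 (SUB): [33]
step 3 (PUSH -73): [33, -73]
step 4 (PUSH 89): [33, -73, 89]
step 5 (PUSH 48): [33, -73, 89, 48]
step 6 (DROP): [33, -73, 89]
step 7 (PUSH 79): [33, -73, 89, 79]
step 8 (PUSH 90): [33, -73, 89, 79, 90]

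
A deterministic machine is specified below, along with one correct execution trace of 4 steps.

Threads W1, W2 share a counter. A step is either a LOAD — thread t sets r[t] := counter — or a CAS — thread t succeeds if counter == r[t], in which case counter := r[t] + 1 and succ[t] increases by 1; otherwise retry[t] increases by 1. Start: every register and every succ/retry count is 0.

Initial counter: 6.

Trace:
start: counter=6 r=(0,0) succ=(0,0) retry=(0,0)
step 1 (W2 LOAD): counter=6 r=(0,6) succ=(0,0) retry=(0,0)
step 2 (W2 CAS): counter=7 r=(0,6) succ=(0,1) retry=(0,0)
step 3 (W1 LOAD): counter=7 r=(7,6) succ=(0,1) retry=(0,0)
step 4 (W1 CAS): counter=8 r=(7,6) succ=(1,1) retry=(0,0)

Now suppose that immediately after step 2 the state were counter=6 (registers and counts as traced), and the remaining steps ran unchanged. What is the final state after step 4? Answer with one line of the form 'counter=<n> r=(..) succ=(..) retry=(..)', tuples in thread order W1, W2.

state after step 2 := counter=6 r=(0,6) succ=(0,1) retry=(0,0)
step 3 (W1 LOAD): counter=6 r=(6,6) succ=(0,1) retry=(0,0)
step 4 (W1 CAS): counter=7 r=(6,6) succ=(1,1) retry=(0,0)

counter=7 r=(6,6) succ=(1,1) retry=(0,0)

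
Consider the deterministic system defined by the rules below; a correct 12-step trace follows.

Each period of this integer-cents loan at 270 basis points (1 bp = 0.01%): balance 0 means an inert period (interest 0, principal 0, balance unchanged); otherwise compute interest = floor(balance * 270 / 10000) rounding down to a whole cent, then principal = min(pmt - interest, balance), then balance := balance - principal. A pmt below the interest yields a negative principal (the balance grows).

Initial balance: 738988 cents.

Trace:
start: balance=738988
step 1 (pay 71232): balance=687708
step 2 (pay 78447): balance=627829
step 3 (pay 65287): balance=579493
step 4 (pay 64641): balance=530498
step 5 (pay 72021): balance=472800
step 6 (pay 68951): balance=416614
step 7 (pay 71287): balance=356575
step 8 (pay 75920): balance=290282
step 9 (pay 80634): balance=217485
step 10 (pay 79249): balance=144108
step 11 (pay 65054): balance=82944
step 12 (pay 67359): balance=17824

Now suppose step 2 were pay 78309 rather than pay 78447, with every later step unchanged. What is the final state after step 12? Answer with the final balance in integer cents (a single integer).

18004

(re-executing from step 2 with the substitution; state before step 2: balance=687708)
step 2 (pay 78309): balance=627967
step 3 (pay 65287): balance=579635
step 4 (pay 64641): balance=530644
step 5 (pay 72021): balance=472950
step 6 (pay 68951): balance=416768
step 7 (pay 71287): balance=356733
step 8 (pay 75920): balance=290444
step 9 (pay 80634): balance=217651
step 10 (pay 79249): balance=144278
step 11 (pay 65054): balance=83119
step 12 (pay 67359): balance=18004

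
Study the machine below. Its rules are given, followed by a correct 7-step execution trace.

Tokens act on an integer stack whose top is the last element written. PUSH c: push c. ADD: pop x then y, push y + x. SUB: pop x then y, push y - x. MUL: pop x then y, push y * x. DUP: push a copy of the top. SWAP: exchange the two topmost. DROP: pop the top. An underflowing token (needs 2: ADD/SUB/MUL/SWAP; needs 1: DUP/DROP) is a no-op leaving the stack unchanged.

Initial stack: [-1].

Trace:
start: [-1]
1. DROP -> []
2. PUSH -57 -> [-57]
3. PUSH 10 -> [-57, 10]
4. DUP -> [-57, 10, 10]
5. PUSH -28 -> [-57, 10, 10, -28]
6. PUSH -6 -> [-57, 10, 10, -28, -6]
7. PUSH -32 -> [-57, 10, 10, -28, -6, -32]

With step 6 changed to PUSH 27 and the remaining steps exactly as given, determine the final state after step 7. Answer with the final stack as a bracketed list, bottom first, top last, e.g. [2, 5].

[-57, 10, 10, -28, 27, -32]

(re-executing from step 6 with the substitution; state before step 6: [-57, 10, 10, -28])
6. PUSH 27 -> [-57, 10, 10, -28, 27]
7. PUSH -32 -> [-57, 10, 10, -28, 27, -32]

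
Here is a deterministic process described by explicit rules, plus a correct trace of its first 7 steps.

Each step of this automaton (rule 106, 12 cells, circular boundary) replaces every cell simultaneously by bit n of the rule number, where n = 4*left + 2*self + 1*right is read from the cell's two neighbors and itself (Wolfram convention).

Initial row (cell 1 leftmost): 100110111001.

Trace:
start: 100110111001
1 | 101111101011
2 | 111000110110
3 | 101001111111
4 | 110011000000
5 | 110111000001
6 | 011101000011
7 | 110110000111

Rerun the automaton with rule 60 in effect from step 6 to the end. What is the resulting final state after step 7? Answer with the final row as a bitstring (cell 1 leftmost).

(re-executing steps 6..7 under rule 60; state before step 6: 110111000001)
6 | 001100100001
7 | 101010110001

101010110001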